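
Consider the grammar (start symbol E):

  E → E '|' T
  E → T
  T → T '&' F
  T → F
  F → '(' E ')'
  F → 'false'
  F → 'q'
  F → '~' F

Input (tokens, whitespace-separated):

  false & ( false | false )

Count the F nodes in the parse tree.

4

[E [T [T [F false]] & [F ( [E [E [T [F false]]] | [T [F false]]] )]]]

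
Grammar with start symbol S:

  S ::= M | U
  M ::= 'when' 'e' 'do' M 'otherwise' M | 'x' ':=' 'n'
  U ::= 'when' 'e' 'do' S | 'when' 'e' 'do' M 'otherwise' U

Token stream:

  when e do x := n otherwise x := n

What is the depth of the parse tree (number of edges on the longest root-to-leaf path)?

3

[S [M when e do [M x := n] otherwise [M x := n]]]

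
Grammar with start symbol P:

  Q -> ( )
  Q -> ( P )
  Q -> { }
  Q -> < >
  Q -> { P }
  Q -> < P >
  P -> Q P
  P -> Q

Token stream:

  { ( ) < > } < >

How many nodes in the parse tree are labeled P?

[P [Q { [P [Q ( )] [P [Q < >]]] }] [P [Q < >]]]

4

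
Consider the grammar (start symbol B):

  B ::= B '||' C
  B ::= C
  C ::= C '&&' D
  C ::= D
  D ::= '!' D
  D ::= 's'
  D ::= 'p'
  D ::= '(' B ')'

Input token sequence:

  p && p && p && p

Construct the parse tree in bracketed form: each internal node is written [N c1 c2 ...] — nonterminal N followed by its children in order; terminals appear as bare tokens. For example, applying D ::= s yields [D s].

[B [C [C [C [C [D p]] && [D p]] && [D p]] && [D p]]]

B
C
C && D
C && D && D
C && D && D && D
D && D && D && D
p && D && D && D
p && p && D && D
p && p && p && D
p && p && p && p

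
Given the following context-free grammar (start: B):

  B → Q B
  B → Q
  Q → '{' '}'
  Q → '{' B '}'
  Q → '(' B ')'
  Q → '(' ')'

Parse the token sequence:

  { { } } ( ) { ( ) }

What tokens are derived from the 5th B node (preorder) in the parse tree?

[B [Q { [B [Q { }]] }] [B [Q ( )] [B [Q { [B [Q ( )]] }]]]]

( )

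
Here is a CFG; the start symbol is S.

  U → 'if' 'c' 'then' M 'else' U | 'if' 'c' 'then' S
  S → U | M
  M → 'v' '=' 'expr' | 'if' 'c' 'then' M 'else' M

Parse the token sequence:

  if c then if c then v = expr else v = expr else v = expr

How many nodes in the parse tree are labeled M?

[S [M if c then [M if c then [M v = expr] else [M v = expr]] else [M v = expr]]]

5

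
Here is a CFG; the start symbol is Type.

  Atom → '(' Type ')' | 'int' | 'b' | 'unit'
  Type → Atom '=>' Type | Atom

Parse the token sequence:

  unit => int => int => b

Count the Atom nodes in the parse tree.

4

[Type [Atom unit] => [Type [Atom int] => [Type [Atom int] => [Type [Atom b]]]]]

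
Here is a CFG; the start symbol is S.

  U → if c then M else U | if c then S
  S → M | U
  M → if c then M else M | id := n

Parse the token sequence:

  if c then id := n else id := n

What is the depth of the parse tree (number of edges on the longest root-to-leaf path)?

[S [M if c then [M id := n] else [M id := n]]]

3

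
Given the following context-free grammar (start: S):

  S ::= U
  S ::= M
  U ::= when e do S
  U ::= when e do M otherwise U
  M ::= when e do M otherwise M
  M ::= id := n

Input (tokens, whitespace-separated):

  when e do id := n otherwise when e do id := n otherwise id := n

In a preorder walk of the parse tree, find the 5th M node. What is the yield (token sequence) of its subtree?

[S [M when e do [M id := n] otherwise [M when e do [M id := n] otherwise [M id := n]]]]

id := n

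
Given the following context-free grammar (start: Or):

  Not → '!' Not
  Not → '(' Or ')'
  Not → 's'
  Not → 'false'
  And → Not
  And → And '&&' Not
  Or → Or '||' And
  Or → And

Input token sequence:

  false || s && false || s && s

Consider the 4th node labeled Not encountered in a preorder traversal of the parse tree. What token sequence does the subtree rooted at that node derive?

[Or [Or [Or [And [Not false]]] || [And [And [Not s]] && [Not false]]] || [And [And [Not s]] && [Not s]]]

s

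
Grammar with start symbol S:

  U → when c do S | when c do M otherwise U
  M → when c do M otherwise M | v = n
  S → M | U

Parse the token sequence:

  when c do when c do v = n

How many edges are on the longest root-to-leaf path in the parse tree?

6

[S [U when c do [S [U when c do [S [M v = n]]]]]]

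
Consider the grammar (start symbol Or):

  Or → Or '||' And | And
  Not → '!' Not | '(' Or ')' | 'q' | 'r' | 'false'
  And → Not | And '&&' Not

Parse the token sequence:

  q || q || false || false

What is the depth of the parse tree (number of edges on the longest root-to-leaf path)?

[Or [Or [Or [Or [And [Not q]]] || [And [Not q]]] || [And [Not false]]] || [And [Not false]]]

6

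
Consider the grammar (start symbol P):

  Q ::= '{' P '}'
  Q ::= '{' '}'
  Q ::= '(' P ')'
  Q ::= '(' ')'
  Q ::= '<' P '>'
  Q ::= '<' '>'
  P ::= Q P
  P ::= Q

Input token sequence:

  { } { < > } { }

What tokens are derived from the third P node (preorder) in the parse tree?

[P [Q { }] [P [Q { [P [Q < >]] }] [P [Q { }]]]]

< >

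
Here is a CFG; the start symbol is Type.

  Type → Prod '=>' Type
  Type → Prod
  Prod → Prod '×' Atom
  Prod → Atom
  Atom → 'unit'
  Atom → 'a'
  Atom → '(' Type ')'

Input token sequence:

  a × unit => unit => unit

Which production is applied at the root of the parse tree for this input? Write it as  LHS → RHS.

[Type [Prod [Prod [Atom a]] × [Atom unit]] => [Type [Prod [Atom unit]] => [Type [Prod [Atom unit]]]]]

Type → Prod '=>' Type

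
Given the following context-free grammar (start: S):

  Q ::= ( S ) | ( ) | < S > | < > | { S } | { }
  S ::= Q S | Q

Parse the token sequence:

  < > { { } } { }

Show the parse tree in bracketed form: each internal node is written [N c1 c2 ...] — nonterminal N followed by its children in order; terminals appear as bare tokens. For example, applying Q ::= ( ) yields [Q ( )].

S
Q S
< > S
< > Q S
< > { S } S
< > { Q } S
< > { { } } S
< > { { } } Q
< > { { } } { }

[S [Q < >] [S [Q { [S [Q { }]] }] [S [Q { }]]]]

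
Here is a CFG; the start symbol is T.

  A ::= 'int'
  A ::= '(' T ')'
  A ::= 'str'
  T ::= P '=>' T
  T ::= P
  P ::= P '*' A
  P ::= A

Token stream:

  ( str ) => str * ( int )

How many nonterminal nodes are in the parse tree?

[T [P [A ( [T [P [A str]]] )]] => [T [P [P [A str]] * [A ( [T [P [A int]]] )]]]]

14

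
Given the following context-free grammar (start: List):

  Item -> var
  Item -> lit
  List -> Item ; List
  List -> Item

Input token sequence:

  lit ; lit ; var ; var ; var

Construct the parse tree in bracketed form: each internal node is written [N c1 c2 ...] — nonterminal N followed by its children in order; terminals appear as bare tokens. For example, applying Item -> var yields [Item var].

[List [Item lit] ; [List [Item lit] ; [List [Item var] ; [List [Item var] ; [List [Item var]]]]]]

List
Item ; List
lit ; List
lit ; Item ; List
lit ; lit ; List
lit ; lit ; Item ; List
lit ; lit ; var ; List
lit ; lit ; var ; Item ; List
lit ; lit ; var ; var ; List
lit ; lit ; var ; var ; Item
lit ; lit ; var ; var ; var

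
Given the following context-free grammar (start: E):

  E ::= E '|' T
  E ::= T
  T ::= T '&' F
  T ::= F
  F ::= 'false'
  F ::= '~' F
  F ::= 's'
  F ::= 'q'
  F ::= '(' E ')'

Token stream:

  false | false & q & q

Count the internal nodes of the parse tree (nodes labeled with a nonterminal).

[E [E [T [F false]]] | [T [T [T [F false]] & [F q]] & [F q]]]

10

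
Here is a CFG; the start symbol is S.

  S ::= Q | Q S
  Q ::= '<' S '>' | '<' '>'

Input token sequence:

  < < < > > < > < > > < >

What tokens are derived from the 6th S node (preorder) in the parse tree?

< >

[S [Q < [S [Q < [S [Q < >]] >] [S [Q < >] [S [Q < >]]]] >] [S [Q < >]]]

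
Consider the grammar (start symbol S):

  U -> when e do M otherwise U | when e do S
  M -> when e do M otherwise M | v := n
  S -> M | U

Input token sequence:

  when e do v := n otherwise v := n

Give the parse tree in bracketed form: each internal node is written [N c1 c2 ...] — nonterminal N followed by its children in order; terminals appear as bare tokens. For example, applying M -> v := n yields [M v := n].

[S [M when e do [M v := n] otherwise [M v := n]]]

S
M
when e do M otherwise M
when e do v := n otherwise M
when e do v := n otherwise v := n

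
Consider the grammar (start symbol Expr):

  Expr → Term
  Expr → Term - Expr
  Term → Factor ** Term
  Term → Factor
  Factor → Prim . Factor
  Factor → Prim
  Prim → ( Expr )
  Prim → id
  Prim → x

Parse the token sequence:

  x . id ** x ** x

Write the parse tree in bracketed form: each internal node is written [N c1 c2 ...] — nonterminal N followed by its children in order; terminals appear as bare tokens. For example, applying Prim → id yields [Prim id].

Expr
Term
Factor ** Term
Prim . Factor ** Term
x . Factor ** Term
x . Prim ** Term
x . id ** Term
x . id ** Factor ** Term
x . id ** Prim ** Term
x . id ** x ** Term
x . id ** x ** Factor
x . id ** x ** Prim
x . id ** x ** x

[Expr [Term [Factor [Prim x] . [Factor [Prim id]]] ** [Term [Factor [Prim x]] ** [Term [Factor [Prim x]]]]]]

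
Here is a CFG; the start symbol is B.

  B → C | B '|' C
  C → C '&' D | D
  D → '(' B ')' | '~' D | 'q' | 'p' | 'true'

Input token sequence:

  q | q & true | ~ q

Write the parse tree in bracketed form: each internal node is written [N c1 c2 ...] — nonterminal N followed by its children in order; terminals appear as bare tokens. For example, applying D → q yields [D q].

B
B | C
B | C | C
C | C | C
D | C | C
q | C | C
q | C & D | C
q | D & D | C
q | q & D | C
q | q & true | C
q | q & true | D
q | q & true | ~ D
q | q & true | ~ q

[B [B [B [C [D q]]] | [C [C [D q]] & [D true]]] | [C [D ~ [D q]]]]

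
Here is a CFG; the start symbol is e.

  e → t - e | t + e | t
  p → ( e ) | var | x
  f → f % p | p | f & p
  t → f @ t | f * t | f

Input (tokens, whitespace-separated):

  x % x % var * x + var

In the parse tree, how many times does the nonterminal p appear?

[e [t [f [f [f [p x]] % [p x]] % [p var]] * [t [f [p x]]]] + [e [t [f [p var]]]]]

5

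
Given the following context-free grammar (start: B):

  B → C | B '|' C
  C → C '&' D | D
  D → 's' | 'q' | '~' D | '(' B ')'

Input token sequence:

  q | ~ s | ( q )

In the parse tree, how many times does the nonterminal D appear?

[B [B [B [C [D q]]] | [C [D ~ [D s]]]] | [C [D ( [B [C [D q]]] )]]]

5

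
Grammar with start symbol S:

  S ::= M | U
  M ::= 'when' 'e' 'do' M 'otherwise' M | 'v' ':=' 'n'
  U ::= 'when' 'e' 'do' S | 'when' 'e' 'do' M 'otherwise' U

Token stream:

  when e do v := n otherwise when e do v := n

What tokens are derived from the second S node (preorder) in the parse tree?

v := n

[S [U when e do [M v := n] otherwise [U when e do [S [M v := n]]]]]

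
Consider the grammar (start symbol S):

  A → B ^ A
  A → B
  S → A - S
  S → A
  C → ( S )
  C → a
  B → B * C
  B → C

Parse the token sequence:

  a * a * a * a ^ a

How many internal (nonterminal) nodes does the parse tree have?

13

[S [A [B [B [B [B [C a]] * [C a]] * [C a]] * [C a]] ^ [A [B [C a]]]]]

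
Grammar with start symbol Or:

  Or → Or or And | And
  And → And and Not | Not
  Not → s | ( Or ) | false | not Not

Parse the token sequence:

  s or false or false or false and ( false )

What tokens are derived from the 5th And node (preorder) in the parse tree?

false

[Or [Or [Or [Or [And [Not s]]] or [And [Not false]]] or [And [Not false]]] or [And [And [Not false]] and [Not ( [Or [And [Not false]]] )]]]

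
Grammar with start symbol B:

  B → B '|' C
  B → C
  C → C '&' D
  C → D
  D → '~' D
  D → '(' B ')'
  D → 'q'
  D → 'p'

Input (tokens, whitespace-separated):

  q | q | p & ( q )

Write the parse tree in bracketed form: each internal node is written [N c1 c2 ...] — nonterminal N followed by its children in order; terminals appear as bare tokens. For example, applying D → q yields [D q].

B
B | C
B | C | C
C | C | C
D | C | C
q | C | C
q | D | C
q | q | C
q | q | C & D
q | q | D & D
q | q | p & D
q | q | p & ( B )
q | q | p & ( C )
q | q | p & ( D )
q | q | p & ( q )

[B [B [B [C [D q]]] | [C [D q]]] | [C [C [D p]] & [D ( [B [C [D q]]] )]]]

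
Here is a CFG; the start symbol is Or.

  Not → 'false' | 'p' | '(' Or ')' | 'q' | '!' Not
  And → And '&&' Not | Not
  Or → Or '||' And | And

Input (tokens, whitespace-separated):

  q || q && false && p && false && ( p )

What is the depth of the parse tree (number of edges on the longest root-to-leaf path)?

7

[Or [Or [And [Not q]]] || [And [And [And [And [And [Not q]] && [Not false]] && [Not p]] && [Not false]] && [Not ( [Or [And [Not p]]] )]]]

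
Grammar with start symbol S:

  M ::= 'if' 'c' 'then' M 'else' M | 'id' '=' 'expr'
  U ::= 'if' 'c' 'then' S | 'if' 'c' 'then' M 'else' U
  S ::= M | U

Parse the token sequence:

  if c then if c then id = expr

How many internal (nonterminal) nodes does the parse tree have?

6

[S [U if c then [S [U if c then [S [M id = expr]]]]]]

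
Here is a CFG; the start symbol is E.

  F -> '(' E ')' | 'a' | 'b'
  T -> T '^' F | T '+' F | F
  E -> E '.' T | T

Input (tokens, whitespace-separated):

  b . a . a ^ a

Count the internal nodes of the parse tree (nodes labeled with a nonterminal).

11

[E [E [E [T [F b]]] . [T [F a]]] . [T [T [F a]] ^ [F a]]]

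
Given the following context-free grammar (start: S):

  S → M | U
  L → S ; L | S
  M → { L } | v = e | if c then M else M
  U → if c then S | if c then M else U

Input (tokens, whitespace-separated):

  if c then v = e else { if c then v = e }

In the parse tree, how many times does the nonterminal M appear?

4

[S [M if c then [M v = e] else [M { [L [S [U if c then [S [M v = e]]]]] }]]]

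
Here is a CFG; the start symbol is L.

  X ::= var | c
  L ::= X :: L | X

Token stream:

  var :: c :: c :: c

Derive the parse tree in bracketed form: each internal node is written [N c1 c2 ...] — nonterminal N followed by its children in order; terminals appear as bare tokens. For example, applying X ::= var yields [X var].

[L [X var] :: [L [X c] :: [L [X c] :: [L [X c]]]]]

L
X :: L
var :: L
var :: X :: L
var :: c :: L
var :: c :: X :: L
var :: c :: c :: L
var :: c :: c :: X
var :: c :: c :: c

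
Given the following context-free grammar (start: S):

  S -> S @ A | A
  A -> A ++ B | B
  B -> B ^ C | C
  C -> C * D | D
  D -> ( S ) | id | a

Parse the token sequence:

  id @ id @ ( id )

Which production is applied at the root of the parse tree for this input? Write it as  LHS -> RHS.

[S [S [S [A [B [C [D id]]]]] @ [A [B [C [D id]]]]] @ [A [B [C [D ( [S [A [B [C [D id]]]]] )]]]]]

S -> S @ A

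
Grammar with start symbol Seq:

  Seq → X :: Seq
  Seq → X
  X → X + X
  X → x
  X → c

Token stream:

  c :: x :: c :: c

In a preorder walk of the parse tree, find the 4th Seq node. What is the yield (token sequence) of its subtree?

[Seq [X c] :: [Seq [X x] :: [Seq [X c] :: [Seq [X c]]]]]

c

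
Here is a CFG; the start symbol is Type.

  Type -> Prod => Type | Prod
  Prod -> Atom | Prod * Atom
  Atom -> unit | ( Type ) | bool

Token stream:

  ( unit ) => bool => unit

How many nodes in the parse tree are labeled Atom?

4

[Type [Prod [Atom ( [Type [Prod [Atom unit]]] )]] => [Type [Prod [Atom bool]] => [Type [Prod [Atom unit]]]]]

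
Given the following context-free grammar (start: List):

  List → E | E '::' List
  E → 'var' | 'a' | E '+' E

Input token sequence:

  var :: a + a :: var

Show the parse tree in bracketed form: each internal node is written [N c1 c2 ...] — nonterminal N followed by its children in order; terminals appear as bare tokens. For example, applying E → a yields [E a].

List
E :: List
var :: List
var :: E :: List
var :: E + E :: List
var :: a + E :: List
var :: a + a :: List
var :: a + a :: E
var :: a + a :: var

[List [E var] :: [List [E [E a] + [E a]] :: [List [E var]]]]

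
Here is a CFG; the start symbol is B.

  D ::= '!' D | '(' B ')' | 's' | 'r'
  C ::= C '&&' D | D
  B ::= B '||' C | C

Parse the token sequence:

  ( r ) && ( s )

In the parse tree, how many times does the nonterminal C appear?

4

[B [C [C [D ( [B [C [D r]]] )]] && [D ( [B [C [D s]]] )]]]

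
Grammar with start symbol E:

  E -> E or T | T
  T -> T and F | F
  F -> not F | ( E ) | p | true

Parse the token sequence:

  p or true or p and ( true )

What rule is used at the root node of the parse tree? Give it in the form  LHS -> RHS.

[E [E [E [T [F p]]] or [T [F true]]] or [T [T [F p]] and [F ( [E [T [F true]]] )]]]

E -> E or T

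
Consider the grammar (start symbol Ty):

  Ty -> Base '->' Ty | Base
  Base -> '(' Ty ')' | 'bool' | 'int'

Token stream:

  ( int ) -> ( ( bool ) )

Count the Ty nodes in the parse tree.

[Ty [Base ( [Ty [Base int]] )] -> [Ty [Base ( [Ty [Base ( [Ty [Base bool]] )]] )]]]

5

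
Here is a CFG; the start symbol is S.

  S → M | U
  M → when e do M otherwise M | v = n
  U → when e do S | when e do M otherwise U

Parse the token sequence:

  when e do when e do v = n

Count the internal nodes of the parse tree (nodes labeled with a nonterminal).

6

[S [U when e do [S [U when e do [S [M v = n]]]]]]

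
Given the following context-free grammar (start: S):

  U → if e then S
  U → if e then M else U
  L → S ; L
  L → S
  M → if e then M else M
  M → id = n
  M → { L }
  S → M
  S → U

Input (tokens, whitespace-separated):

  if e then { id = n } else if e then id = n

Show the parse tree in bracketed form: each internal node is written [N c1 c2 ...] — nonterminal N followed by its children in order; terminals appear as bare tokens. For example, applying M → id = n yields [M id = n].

[S [U if e then [M { [L [S [M id = n]]] }] else [U if e then [S [M id = n]]]]]

S
U
if e then M else U
if e then { L } else U
if e then { S } else U
if e then { M } else U
if e then { id = n } else U
if e then { id = n } else if e then S
if e then { id = n } else if e then M
if e then { id = n } else if e then id = n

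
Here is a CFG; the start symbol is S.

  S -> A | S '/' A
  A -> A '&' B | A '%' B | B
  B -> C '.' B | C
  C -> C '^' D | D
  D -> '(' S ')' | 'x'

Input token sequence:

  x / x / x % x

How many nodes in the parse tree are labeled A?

4

[S [S [S [A [B [C [D x]]]]] / [A [B [C [D x]]]]] / [A [A [B [C [D x]]]] % [B [C [D x]]]]]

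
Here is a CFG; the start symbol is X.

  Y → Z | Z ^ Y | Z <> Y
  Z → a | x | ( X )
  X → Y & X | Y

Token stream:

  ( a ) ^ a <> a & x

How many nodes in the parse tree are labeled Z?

[X [Y [Z ( [X [Y [Z a]]] )] ^ [Y [Z a] <> [Y [Z a]]]] & [X [Y [Z x]]]]

5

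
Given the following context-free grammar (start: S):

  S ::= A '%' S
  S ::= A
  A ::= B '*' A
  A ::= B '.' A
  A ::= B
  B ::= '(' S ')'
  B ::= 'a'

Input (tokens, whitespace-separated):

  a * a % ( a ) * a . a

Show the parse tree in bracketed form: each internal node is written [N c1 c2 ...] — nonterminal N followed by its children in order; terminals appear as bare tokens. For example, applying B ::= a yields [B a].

S
A % S
B * A % S
a * A % S
a * B % S
a * a % S
a * a % A
a * a % B * A
a * a % ( S ) * A
a * a % ( A ) * A
a * a % ( B ) * A
a * a % ( a ) * A
a * a % ( a ) * B . A
a * a % ( a ) * a . A
a * a % ( a ) * a . B
a * a % ( a ) * a . a

[S [A [B a] * [A [B a]]] % [S [A [B ( [S [A [B a]]] )] * [A [B a] . [A [B a]]]]]]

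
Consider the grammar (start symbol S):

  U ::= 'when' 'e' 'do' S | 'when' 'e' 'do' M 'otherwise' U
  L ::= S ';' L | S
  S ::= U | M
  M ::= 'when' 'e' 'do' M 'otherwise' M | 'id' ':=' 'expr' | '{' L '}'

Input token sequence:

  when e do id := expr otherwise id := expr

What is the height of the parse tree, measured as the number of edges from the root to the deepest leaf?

[S [M when e do [M id := expr] otherwise [M id := expr]]]

3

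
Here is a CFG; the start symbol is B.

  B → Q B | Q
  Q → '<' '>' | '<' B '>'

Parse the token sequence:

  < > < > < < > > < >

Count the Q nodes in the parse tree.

[B [Q < >] [B [Q < >] [B [Q < [B [Q < >]] >] [B [Q < >]]]]]

5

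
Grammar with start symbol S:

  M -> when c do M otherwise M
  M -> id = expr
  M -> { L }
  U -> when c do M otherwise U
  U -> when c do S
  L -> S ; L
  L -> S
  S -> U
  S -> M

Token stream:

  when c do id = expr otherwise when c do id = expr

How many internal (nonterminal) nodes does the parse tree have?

6

[S [U when c do [M id = expr] otherwise [U when c do [S [M id = expr]]]]]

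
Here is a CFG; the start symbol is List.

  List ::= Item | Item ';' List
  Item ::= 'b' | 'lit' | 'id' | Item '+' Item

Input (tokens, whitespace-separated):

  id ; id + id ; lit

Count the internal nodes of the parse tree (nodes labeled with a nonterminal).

8

[List [Item id] ; [List [Item [Item id] + [Item id]] ; [List [Item lit]]]]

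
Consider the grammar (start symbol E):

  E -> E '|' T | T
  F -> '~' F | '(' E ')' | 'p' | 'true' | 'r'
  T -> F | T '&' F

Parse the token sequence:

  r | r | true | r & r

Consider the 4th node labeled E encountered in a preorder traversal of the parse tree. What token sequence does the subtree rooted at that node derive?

r

[E [E [E [E [T [F r]]] | [T [F r]]] | [T [F true]]] | [T [T [F r]] & [F r]]]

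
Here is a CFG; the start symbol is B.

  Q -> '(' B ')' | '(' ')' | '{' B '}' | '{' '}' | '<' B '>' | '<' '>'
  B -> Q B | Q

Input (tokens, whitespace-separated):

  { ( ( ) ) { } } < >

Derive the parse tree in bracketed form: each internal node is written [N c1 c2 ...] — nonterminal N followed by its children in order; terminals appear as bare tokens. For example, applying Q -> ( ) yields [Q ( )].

[B [Q { [B [Q ( [B [Q ( )]] )] [B [Q { }]]] }] [B [Q < >]]]

B
Q B
{ B } B
{ Q B } B
{ ( B ) B } B
{ ( Q ) B } B
{ ( ( ) ) B } B
{ ( ( ) ) Q } B
{ ( ( ) ) { } } B
{ ( ( ) ) { } } Q
{ ( ( ) ) { } } < >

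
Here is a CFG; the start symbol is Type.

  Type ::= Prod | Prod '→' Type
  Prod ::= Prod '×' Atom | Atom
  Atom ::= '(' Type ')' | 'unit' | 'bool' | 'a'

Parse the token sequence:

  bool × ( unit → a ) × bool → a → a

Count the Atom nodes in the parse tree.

[Type [Prod [Prod [Prod [Atom bool]] × [Atom ( [Type [Prod [Atom unit]] → [Type [Prod [Atom a]]]] )]] × [Atom bool]] → [Type [Prod [Atom a]] → [Type [Prod [Atom a]]]]]

7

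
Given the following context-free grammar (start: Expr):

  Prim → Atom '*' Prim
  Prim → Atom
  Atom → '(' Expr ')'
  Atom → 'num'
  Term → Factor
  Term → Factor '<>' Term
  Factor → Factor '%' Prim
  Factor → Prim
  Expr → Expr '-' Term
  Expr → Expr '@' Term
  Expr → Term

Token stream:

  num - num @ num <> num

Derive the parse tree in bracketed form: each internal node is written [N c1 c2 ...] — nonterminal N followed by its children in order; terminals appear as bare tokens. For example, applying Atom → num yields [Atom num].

Expr
Expr @ Term
Expr - Term @ Term
Term - Term @ Term
Factor - Term @ Term
Prim - Term @ Term
Atom - Term @ Term
num - Term @ Term
num - Factor @ Term
num - Prim @ Term
num - Atom @ Term
num - num @ Term
num - num @ Factor <> Term
num - num @ Prim <> Term
num - num @ Atom <> Term
num - num @ num <> Term
num - num @ num <> Factor
num - num @ num <> Prim
num - num @ num <> Atom
num - num @ num <> num

[Expr [Expr [Expr [Term [Factor [Prim [Atom num]]]]] - [Term [Factor [Prim [Atom num]]]]] @ [Term [Factor [Prim [Atom num]]] <> [Term [Factor [Prim [Atom num]]]]]]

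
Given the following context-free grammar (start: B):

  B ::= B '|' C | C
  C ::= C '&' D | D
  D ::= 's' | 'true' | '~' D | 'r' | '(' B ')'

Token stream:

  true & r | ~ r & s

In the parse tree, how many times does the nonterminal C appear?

4

[B [B [C [C [D true]] & [D r]]] | [C [C [D ~ [D r]]] & [D s]]]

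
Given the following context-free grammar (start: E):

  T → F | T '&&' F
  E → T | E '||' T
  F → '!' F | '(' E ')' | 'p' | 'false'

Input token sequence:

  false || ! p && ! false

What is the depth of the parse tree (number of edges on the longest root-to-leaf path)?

5

[E [E [T [F false]]] || [T [T [F ! [F p]]] && [F ! [F false]]]]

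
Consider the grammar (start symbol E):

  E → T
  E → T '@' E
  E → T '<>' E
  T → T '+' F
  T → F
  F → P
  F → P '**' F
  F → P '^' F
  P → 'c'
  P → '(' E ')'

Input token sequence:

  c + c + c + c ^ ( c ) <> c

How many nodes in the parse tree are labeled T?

[E [T [T [T [T [F [P c]]] + [F [P c]]] + [F [P c]]] + [F [P c] ^ [F [P ( [E [T [F [P c]]]] )]]]] <> [E [T [F [P c]]]]]

6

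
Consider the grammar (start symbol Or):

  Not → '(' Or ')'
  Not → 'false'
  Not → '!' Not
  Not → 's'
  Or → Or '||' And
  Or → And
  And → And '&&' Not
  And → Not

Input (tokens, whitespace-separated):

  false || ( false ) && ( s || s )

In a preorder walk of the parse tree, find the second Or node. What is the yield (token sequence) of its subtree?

[Or [Or [And [Not false]]] || [And [And [Not ( [Or [And [Not false]]] )]] && [Not ( [Or [Or [And [Not s]]] || [And [Not s]]] )]]]

false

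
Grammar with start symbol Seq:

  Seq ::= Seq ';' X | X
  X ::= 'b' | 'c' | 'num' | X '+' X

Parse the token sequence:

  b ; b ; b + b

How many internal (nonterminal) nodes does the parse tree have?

8

[Seq [Seq [Seq [X b]] ; [X b]] ; [X [X b] + [X b]]]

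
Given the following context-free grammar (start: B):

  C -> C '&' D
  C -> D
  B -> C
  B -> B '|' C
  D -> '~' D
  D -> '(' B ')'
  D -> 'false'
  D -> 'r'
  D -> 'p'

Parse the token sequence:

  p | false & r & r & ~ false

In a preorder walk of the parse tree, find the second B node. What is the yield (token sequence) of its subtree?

p

[B [B [C [D p]]] | [C [C [C [C [D false]] & [D r]] & [D r]] & [D ~ [D false]]]]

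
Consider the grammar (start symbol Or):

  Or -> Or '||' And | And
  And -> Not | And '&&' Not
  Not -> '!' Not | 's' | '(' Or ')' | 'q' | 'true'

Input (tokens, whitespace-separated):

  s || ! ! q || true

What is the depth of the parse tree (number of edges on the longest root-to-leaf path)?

[Or [Or [Or [And [Not s]]] || [And [Not ! [Not ! [Not q]]]]] || [And [Not true]]]

6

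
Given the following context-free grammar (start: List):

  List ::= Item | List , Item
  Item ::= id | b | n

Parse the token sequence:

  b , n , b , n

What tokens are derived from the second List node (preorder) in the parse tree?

b , n , b

[List [List [List [List [Item b]] , [Item n]] , [Item b]] , [Item n]]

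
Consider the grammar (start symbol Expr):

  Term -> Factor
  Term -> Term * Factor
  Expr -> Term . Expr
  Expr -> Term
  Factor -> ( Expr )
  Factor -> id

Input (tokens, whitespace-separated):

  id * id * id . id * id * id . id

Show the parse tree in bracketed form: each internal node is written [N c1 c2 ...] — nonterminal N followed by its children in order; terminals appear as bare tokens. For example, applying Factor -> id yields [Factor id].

Expr
Term . Expr
Term * Factor . Expr
Term * Factor * Factor . Expr
Factor * Factor * Factor . Expr
id * Factor * Factor . Expr
id * id * Factor . Expr
id * id * id . Expr
id * id * id . Term . Expr
id * id * id . Term * Factor . Expr
id * id * id . Term * Factor * Factor . Expr
id * id * id . Factor * Factor * Factor . Expr
id * id * id . id * Factor * Factor . Expr
id * id * id . id * id * Factor . Expr
id * id * id . id * id * id . Expr
id * id * id . id * id * id . Term
id * id * id . id * id * id . Factor
id * id * id . id * id * id . id

[Expr [Term [Term [Term [Factor id]] * [Factor id]] * [Factor id]] . [Expr [Term [Term [Term [Factor id]] * [Factor id]] * [Factor id]] . [Expr [Term [Factor id]]]]]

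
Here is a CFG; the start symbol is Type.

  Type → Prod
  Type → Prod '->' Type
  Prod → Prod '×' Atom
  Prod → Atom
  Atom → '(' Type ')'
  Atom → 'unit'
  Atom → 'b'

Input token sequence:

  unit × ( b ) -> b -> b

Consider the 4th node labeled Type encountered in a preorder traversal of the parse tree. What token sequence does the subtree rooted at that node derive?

[Type [Prod [Prod [Atom unit]] × [Atom ( [Type [Prod [Atom b]]] )]] -> [Type [Prod [Atom b]] -> [Type [Prod [Atom b]]]]]

b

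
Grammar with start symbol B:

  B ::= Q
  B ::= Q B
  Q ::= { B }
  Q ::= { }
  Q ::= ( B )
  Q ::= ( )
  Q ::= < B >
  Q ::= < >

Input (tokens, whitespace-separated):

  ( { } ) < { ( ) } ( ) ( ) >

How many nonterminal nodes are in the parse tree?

[B [Q ( [B [Q { }]] )] [B [Q < [B [Q { [B [Q ( )]] }] [B [Q ( )] [B [Q ( )]]]] >]]]

14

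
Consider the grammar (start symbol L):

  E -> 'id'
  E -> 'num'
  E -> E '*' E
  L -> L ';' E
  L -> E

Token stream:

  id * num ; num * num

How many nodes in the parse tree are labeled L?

[L [L [E [E id] * [E num]]] ; [E [E num] * [E num]]]

2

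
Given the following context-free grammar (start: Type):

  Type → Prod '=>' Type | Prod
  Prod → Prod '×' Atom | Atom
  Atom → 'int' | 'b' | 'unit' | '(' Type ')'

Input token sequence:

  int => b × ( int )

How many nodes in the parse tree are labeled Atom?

[Type [Prod [Atom int]] => [Type [Prod [Prod [Atom b]] × [Atom ( [Type [Prod [Atom int]]] )]]]]

4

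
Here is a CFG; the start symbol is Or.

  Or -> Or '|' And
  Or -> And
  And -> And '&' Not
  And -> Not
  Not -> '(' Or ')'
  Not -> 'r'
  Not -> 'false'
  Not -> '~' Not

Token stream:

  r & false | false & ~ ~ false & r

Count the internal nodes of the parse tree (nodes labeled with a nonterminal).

[Or [Or [And [And [Not r]] & [Not false]]] | [And [And [And [Not false]] & [Not ~ [Not ~ [Not false]]]] & [Not r]]]

14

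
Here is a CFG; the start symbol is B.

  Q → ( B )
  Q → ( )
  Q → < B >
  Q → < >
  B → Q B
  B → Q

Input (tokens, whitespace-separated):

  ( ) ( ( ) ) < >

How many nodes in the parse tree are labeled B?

[B [Q ( )] [B [Q ( [B [Q ( )]] )] [B [Q < >]]]]

4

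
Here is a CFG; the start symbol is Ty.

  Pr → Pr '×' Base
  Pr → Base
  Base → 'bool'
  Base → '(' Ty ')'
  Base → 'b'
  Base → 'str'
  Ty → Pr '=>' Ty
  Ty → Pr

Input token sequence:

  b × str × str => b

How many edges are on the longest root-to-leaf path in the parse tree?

5

[Ty [Pr [Pr [Pr [Base b]] × [Base str]] × [Base str]] => [Ty [Pr [Base b]]]]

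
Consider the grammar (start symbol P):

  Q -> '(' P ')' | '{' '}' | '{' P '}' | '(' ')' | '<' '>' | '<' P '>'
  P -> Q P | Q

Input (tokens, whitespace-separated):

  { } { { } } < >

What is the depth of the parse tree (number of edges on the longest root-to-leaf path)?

[P [Q { }] [P [Q { [P [Q { }]] }] [P [Q < >]]]]

5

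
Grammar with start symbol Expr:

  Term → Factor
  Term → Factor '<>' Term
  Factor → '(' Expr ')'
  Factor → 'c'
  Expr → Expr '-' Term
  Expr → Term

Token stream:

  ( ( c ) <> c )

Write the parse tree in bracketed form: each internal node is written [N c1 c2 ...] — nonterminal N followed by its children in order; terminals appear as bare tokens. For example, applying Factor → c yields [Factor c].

[Expr [Term [Factor ( [Expr [Term [Factor ( [Expr [Term [Factor c]]] )] <> [Term [Factor c]]]] )]]]

Expr
Term
Factor
( Expr )
( Term )
( Factor <> Term )
( ( Expr ) <> Term )
( ( Term ) <> Term )
( ( Factor ) <> Term )
( ( c ) <> Term )
( ( c ) <> Factor )
( ( c ) <> c )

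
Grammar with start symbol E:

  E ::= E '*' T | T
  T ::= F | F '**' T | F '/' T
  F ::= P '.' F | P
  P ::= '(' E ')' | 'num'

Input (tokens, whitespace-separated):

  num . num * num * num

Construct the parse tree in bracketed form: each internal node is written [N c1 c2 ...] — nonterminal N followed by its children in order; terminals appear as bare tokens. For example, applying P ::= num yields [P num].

E
E * T
E * T * T
T * T * T
F * T * T
P . F * T * T
num . F * T * T
num . P * T * T
num . num * T * T
num . num * F * T
num . num * P * T
num . num * num * T
num . num * num * F
num . num * num * P
num . num * num * num

[E [E [E [T [F [P num] . [F [P num]]]]] * [T [F [P num]]]] * [T [F [P num]]]]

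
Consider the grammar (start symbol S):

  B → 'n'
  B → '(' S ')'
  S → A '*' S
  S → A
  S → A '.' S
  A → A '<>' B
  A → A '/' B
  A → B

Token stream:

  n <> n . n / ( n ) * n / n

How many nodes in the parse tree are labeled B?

7

[S [A [A [B n]] <> [B n]] . [S [A [A [B n]] / [B ( [S [A [B n]]] )]] * [S [A [A [B n]] / [B n]]]]]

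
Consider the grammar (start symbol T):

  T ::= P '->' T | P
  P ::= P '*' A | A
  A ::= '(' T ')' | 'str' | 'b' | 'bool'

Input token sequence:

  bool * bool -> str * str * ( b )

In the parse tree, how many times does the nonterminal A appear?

[T [P [P [A bool]] * [A bool]] -> [T [P [P [P [A str]] * [A str]] * [A ( [T [P [A b]]] )]]]]

6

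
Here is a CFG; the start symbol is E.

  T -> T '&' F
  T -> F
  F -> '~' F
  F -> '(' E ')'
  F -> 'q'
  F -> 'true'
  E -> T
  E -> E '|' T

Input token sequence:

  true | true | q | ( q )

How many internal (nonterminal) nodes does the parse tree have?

[E [E [E [E [T [F true]]] | [T [F true]]] | [T [F q]]] | [T [F ( [E [T [F q]]] )]]]

15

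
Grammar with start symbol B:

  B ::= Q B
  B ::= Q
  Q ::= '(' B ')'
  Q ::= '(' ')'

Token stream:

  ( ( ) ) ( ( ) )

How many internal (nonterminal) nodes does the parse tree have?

[B [Q ( [B [Q ( )]] )] [B [Q ( [B [Q ( )]] )]]]

8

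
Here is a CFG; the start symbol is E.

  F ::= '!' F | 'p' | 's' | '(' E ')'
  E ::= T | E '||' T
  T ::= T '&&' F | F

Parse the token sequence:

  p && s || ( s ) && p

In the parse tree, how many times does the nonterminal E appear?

3

[E [E [T [T [F p]] && [F s]]] || [T [T [F ( [E [T [F s]]] )]] && [F p]]]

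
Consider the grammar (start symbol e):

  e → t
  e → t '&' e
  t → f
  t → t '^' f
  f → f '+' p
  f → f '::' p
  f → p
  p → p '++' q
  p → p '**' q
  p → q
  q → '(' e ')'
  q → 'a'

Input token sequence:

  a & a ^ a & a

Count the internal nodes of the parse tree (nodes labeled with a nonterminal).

19

[e [t [f [p [q a]]]] & [e [t [t [f [p [q a]]]] ^ [f [p [q a]]]] & [e [t [f [p [q a]]]]]]]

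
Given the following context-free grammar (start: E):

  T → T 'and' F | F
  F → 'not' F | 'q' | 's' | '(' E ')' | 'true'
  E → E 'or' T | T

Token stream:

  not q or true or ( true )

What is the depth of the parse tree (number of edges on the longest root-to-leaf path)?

6

[E [E [E [T [F not [F q]]]] or [T [F true]]] or [T [F ( [E [T [F true]]] )]]]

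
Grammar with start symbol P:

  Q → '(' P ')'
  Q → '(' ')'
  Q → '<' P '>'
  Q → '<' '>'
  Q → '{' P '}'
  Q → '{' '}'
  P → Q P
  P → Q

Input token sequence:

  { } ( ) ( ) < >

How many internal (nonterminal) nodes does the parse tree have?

8

[P [Q { }] [P [Q ( )] [P [Q ( )] [P [Q < >]]]]]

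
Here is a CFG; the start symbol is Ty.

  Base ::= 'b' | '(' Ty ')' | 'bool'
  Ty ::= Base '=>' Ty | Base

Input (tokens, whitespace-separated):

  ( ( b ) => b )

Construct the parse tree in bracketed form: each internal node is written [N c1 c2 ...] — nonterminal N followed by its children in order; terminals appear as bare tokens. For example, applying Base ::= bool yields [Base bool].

[Ty [Base ( [Ty [Base ( [Ty [Base b]] )] => [Ty [Base b]]] )]]

Ty
Base
( Ty )
( Base => Ty )
( ( Ty ) => Ty )
( ( Base ) => Ty )
( ( b ) => Ty )
( ( b ) => Base )
( ( b ) => b )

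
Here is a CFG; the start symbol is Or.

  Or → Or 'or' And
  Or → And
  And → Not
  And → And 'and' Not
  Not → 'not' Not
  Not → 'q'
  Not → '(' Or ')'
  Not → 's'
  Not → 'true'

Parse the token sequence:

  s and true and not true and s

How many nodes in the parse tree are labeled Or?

1

[Or [And [And [And [And [Not s]] and [Not true]] and [Not not [Not true]]] and [Not s]]]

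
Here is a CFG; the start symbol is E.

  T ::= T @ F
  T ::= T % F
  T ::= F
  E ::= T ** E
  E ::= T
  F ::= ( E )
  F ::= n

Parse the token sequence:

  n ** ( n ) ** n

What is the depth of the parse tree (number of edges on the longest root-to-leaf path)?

[E [T [F n]] ** [E [T [F ( [E [T [F n]]] )]] ** [E [T [F n]]]]]

7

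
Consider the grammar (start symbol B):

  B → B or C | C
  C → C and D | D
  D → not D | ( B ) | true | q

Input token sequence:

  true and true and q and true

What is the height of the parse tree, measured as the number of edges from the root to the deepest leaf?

[B [C [C [C [C [D true]] and [D true]] and [D q]] and [D true]]]

6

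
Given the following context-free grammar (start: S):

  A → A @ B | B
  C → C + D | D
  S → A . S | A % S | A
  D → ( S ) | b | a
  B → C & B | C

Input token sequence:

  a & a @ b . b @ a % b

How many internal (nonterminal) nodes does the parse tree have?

26

[S [A [A [B [C [D a]] & [B [C [D a]]]]] @ [B [C [D b]]]] . [S [A [A [B [C [D b]]]] @ [B [C [D a]]]] % [S [A [B [C [D b]]]]]]]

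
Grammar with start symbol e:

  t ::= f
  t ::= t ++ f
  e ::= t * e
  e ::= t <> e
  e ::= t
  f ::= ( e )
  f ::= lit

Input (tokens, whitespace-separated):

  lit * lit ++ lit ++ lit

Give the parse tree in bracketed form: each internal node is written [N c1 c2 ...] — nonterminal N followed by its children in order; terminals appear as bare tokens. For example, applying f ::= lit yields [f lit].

[e [t [f lit]] * [e [t [t [t [f lit]] ++ [f lit]] ++ [f lit]]]]

e
t * e
f * e
lit * e
lit * t
lit * t ++ f
lit * t ++ f ++ f
lit * f ++ f ++ f
lit * lit ++ f ++ f
lit * lit ++ lit ++ f
lit * lit ++ lit ++ lit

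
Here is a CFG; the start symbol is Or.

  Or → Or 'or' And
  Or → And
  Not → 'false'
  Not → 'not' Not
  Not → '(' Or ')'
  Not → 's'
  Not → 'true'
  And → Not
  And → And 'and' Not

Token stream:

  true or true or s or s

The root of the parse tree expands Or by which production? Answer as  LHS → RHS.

[Or [Or [Or [Or [And [Not true]]] or [And [Not true]]] or [And [Not s]]] or [And [Not s]]]

Or → Or 'or' And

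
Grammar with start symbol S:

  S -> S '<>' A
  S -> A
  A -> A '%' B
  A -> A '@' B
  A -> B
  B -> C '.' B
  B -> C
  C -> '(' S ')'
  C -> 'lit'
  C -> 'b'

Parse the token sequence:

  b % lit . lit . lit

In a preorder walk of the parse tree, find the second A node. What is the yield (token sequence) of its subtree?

b

[S [A [A [B [C b]]] % [B [C lit] . [B [C lit] . [B [C lit]]]]]]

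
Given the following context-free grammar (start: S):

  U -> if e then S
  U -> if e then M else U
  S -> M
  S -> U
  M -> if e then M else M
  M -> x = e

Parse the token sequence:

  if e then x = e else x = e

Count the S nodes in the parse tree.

1

[S [M if e then [M x = e] else [M x = e]]]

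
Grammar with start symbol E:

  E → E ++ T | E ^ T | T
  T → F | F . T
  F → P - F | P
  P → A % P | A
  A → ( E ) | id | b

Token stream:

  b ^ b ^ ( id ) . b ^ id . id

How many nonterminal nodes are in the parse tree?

33

[E [E [E [E [T [F [P [A b]]]]] ^ [T [F [P [A b]]]]] ^ [T [F [P [A ( [E [T [F [P [A id]]]]] )]]] . [T [F [P [A b]]]]]] ^ [T [F [P [A id]]] . [T [F [P [A id]]]]]]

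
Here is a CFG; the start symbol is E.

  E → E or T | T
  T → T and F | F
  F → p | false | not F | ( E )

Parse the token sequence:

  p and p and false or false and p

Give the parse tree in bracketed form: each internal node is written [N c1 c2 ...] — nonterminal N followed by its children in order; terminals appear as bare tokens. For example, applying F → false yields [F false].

[E [E [T [T [T [F p]] and [F p]] and [F false]]] or [T [T [F false]] and [F p]]]

E
E or T
T or T
T and F or T
T and F and F or T
F and F and F or T
p and F and F or T
p and p and F or T
p and p and false or T
p and p and false or T and F
p and p and false or F and F
p and p and false or false and F
p and p and false or false and p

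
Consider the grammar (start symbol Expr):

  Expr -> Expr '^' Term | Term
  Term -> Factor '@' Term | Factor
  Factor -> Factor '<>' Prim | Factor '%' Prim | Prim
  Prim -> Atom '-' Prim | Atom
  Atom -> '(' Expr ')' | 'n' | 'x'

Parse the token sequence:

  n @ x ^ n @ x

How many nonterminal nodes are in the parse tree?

18

[Expr [Expr [Term [Factor [Prim [Atom n]]] @ [Term [Factor [Prim [Atom x]]]]]] ^ [Term [Factor [Prim [Atom n]]] @ [Term [Factor [Prim [Atom x]]]]]]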